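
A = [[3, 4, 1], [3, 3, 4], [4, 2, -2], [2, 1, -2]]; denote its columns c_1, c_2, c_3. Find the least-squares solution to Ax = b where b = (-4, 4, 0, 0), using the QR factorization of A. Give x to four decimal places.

c_1 = (3, 3, 4, 2); ‖c_1‖ = 6.1644, so e_1 = (0.4867, 0.4867, 0.6489, 0.3244).
e_1·c_2 = 0.4867·4 + 0.4867·3 + 0.6489·2 + 0.3244·1 = 5.0289.
u_2 = c_2 − 5.0289·e_1 = (1.5526, 0.5526, -1.2632, -0.6316).
‖u_2‖ = 2.1704, so e_2 = (0.7154, 0.2546, -0.5820, -0.2910).
e_1·c_3 = 0.4867·1 + 0.4867·4 + 0.6489·(-2) + 0.3244·(-2) = 0.4867; e_2·c_3 = 0.7154·1 + 0.2546·4 + (-0.5820)·(-2) + (-0.2910)·(-2) = 3.4799.
u_3 = c_3 − 0.4867·e_1 − 3.4799·e_2 = (-1.7263, 2.8771, -0.2905, -1.1453).
‖u_3‖ = 3.5572, so e_3 = (-0.4853, 0.8088, -0.0817, -0.3220).
Qᵀb = (0.0000, -1.8430, 5.1764).
Back-substitute: x_3 = 5.1764/3.5572 = 1.4552.
x_2 = (-1.8430 − 3.4799·1.4552)/2.1704 = -3.1823.
x_1 = (0.0000 − 5.0289·(-3.1823) − 0.4867·1.4552)/6.1644 = 2.4812.

x = (2.4812, -3.1823, 1.4552)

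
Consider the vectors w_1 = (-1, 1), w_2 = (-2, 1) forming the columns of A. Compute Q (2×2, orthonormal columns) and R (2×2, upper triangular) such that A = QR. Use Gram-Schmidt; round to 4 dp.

w_1 = (-1, 1); ‖w_1‖ = 1.4142, so e_1 = (-0.7071, 0.7071).
e_1·w_2 = (-0.7071)·(-2) + 0.7071·1 = 2.1213.
u_2 = w_2 − 2.1213·e_1 = (-0.5000, -0.5000).
‖u_2‖ = 0.7071, so e_2 = (-0.7071, -0.7071).

Q = [[-0.7071, -0.7071], [0.7071, -0.7071]], R = [[1.4142, 2.1213], [0.0000, 0.7071]]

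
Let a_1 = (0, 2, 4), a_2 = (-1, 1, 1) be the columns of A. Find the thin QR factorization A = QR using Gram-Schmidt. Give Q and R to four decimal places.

Q = [[0.0000, -0.9129], [0.4472, 0.3651], [0.8944, -0.1826]], R = [[4.4721, 1.3416], [0.0000, 1.0954]]

a_1 = (0, 2, 4); ‖a_1‖ = 4.4721, so q_1 = (0.0000, 0.4472, 0.8944).
q_1·a_2 = 0.0000·(-1) + 0.4472·1 + 0.8944·1 = 1.3416.
u_2 = a_2 − 1.3416·q_1 = (-1.0000, 0.4000, -0.2000).
‖u_2‖ = 1.0954, so q_2 = (-0.9129, 0.3651, -0.1826).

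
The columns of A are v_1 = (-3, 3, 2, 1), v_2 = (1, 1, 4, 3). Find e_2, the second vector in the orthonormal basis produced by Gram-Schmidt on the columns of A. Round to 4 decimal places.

v_1 = (-3, 3, 2, 1); ‖v_1‖ = 4.7958, so e_1 = (-0.6255, 0.6255, 0.4170, 0.2085).
e_1·v_2 = (-0.6255)·1 + 0.6255·1 + 0.4170·4 + 0.2085·3 = 2.2937.
u_2 = v_2 − 2.2937·e_1 = (2.4348, -0.4348, 3.0435, 2.5217).
‖u_2‖ = 4.6625, so e_2 = (0.5222, -0.0933, 0.6528, 0.5409).

e_2 = (0.5222, -0.0933, 0.6528, 0.5409)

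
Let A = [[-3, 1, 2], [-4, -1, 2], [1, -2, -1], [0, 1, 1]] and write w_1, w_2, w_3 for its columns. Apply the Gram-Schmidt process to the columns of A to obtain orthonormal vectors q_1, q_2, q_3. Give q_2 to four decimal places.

q_2 = (0.3353, -0.4373, -0.7434, 0.3790)

q_1 = w_1/‖w_1‖ = (-3, -4, 1, 0)/5.0990 = (-0.5883, -0.7845, 0.1961, 0.0000).
r_{12} = q_1·w_2 = -0.1961.
u_2 = w_2 + 0.1961·q_1 = (0.8846, -1.1538, -1.9615, 1.0000).
‖u_2‖ = 2.6385, so q_2 = (0.3353, -0.4373, -0.7434, 0.3790).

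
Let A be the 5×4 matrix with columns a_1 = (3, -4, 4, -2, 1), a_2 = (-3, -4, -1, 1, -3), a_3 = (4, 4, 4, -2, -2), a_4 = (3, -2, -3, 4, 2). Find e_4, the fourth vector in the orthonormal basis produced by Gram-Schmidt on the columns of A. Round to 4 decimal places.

a_1 = (3, -4, 4, -2, 1); ‖a_1‖ = 6.7823, so e_1 = (0.4423, -0.5898, 0.5898, -0.2949, 0.1474).
e_1·a_2 = 0.4423·(-3) + (-0.5898)·(-4) + 0.5898·(-1) + (-0.2949)·1 + 0.1474·(-3) = -0.2949.
u_2 = a_2 + 0.2949·e_1 = (-2.8696, -4.1739, -0.8261, 0.9130, -2.9565).
‖u_2‖ = 5.9927, so e_2 = (-0.4788, -0.6965, -0.1378, 0.1524, -0.4933).
e_1·a_3 = 0.4423·4 + (-0.5898)·4 + 0.5898·4 + (-0.2949)·(-2) + 0.1474·(-2) = 2.0642; e_2·a_3 = (-0.4788)·4 + (-0.6965)·4 + (-0.1378)·4 + 0.1524·(-2) + (-0.4933)·(-2) = -4.5707.
u_3 = a_3 − 2.0642·e_1 + 4.5707·e_2 = (0.8983, 2.0339, 2.1525, -0.6949, -4.5593).
‖u_3‖ = 5.5540, so e_3 = (0.1617, 0.3662, 0.3876, -0.1251, -0.8209).
e_1·a_4 = 0.4423·3 + (-0.5898)·(-2) + 0.5898·(-3) + (-0.2949)·4 + 0.1474·2 = -0.1474; e_2·a_4 = (-0.4788)·3 + (-0.6965)·(-2) + (-0.1378)·(-3) + 0.1524·4 + (-0.4933)·2 = -0.0073; e_3·a_4 = 0.1617·3 + 0.3662·(-2) + 0.3876·(-3) + (-0.1251)·4 + (-0.8209)·2 = -3.5521.
u_4 = a_4 + 0.1474·e_1 + 0.0073·e_2 + 3.5521·e_3 = (3.6363, -0.7912, -1.5374, 3.5132, -0.8978).
‖u_4‖ = 5.4185, so e_4 = (0.6711, -0.1460, -0.2837, 0.6484, -0.1657).

e_4 = (0.6711, -0.1460, -0.2837, 0.6484, -0.1657)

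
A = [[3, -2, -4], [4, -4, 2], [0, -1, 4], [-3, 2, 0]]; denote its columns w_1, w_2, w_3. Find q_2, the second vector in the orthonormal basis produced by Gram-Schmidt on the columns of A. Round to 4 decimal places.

w_1 = (3, 4, 0, -3); ‖w_1‖ = 5.8310, so q_1 = (0.5145, 0.6860, 0.0000, -0.5145).
q_1·w_2 = 0.5145·(-2) + 0.6860·(-4) + 0.0000·(-1) + (-0.5145)·2 = -4.8020.
u_2 = w_2 + 4.8020·q_1 = (0.4706, -0.7059, -1.0000, -0.4706).
‖u_2‖ = 1.3933, so q_2 = (0.3378, -0.5066, -0.7177, -0.3378).

q_2 = (0.3378, -0.5066, -0.7177, -0.3378)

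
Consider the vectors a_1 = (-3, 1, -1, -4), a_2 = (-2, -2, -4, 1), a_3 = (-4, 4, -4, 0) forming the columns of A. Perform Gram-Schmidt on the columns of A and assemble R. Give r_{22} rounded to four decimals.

a_1 = (-3, 1, -1, -4); ‖a_1‖ = 5.1962, so q_1 = (-0.5774, 0.1925, -0.1925, -0.7698).
q_1·a_2 = (-0.5774)·(-2) + 0.1925·(-2) + (-0.1925)·(-4) + (-0.7698)·1 = 0.7698.
u_2 = a_2 − 0.7698·q_1 = (-1.5556, -2.1481, -3.8519, 1.5926).
r_{22} = ‖u_2‖ = 4.9404.

r_{22} = 4.9404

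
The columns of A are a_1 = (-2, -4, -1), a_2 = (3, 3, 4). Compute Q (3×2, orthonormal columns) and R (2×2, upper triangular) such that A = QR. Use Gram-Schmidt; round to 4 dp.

Q = [[-0.4364, 0.2734], [-0.8729, -0.3597], [-0.2182, 0.8921]], R = [[4.5826, -4.8008], [0.0000, 3.3094]]

a_1 = (-2, -4, -1); ‖a_1‖ = 4.5826, so e_1 = (-0.4364, -0.8729, -0.2182).
e_1·a_2 = (-0.4364)·3 + (-0.8729)·3 + (-0.2182)·4 = -4.8008.
u_2 = a_2 + 4.8008·e_1 = (0.9048, -1.1905, 2.9524).
‖u_2‖ = 3.3094, so e_2 = (0.2734, -0.3597, 0.8921).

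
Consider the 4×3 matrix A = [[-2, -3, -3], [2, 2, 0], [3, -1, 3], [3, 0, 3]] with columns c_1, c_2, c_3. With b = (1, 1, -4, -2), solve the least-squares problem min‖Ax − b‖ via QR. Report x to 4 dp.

c_1 = (-2, 2, 3, 3); ‖c_1‖ = 5.0990, so q_1 = (-0.3922, 0.3922, 0.5883, 0.5883).
q_1·c_2 = (-0.3922)·(-3) + 0.3922·2 + 0.5883·(-1) + 0.5883·0 = 1.3728.
u_2 = c_2 − 1.3728·q_1 = (-2.4615, 1.4615, -1.8077, -0.8077).
‖u_2‖ = 3.4807, so q_2 = (-0.7072, 0.4199, -0.5193, -0.2320).
q_1·c_3 = (-0.3922)·(-3) + 0.3922·0 + 0.5883·3 + 0.5883·3 = 4.7068; q_2·c_3 = (-0.7072)·(-3) + 0.4199·0 + (-0.5193)·3 + (-0.2320)·3 = -0.1326.
u_3 = c_3 − 4.7068·q_1 + 0.1326·q_2 = (-1.2476, -1.7905, 0.1619, 0.2000).
‖u_3‖ = 2.1974, so q_3 = (-0.5678, -0.8148, 0.0737, 0.0910).
Qᵀb = (-3.5301, 2.2542, -1.8593).
Back-substitute: x_3 = -1.8593/2.1974 = -0.8462.
x_2 = (2.2542 + 0.1326·(-0.8462))/3.4807 = 0.6154.
x_1 = (-3.5301 − 1.3728·0.6154 − 4.7068·(-0.8462))/5.0990 = -0.0769.

x = (-0.0769, 0.6154, -0.8462)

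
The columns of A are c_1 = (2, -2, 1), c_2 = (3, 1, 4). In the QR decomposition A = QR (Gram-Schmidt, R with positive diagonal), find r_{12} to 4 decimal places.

r_{12} = 2.6667

q_1 = c_1/‖c_1‖ = (2, -2, 1)/3.0000 = (0.6667, -0.6667, 0.3333).
r_{12} = q_1·c_2 = 2.6667.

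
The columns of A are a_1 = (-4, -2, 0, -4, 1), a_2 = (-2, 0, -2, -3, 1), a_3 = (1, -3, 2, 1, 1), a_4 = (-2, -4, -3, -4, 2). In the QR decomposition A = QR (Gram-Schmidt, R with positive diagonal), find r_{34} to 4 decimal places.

r_{34} = 3.3020

a_1 = (-4, -2, 0, -4, 1); ‖a_1‖ = 6.0828, so e_1 = (-0.6576, -0.3288, 0.0000, -0.6576, 0.1644).
e_1·a_2 = (-0.6576)·(-2) + (-0.3288)·0 + 0.0000·(-2) + (-0.6576)·(-3) + 0.1644·1 = 3.4524.
u_2 = a_2 − 3.4524·e_1 = (0.2703, 1.1351, -2.0000, -0.7297, 0.4324).
‖u_2‖ = 2.4660, so e_2 = (0.1096, 0.4603, -0.8110, -0.2959, 0.1754).
e_1·a_3 = (-0.6576)·1 + (-0.3288)·(-3) + 0.0000·2 + (-0.6576)·1 + 0.1644·1 = -0.1644; e_2·a_3 = 0.1096·1 + 0.4603·(-3) + (-0.8110)·2 + (-0.2959)·1 + 0.1754·1 = -3.0140.
u_3 = a_3 + 0.1644·e_1 + 3.0140·e_2 = (1.2222, -1.6667, -0.4444, 0.0000, 1.5556).
‖u_3‖ = 2.6247, so e_3 = (0.4657, -0.6350, -0.1693, 0.0000, 0.5927).
r_{34} = e_3·a_4 = 3.3020.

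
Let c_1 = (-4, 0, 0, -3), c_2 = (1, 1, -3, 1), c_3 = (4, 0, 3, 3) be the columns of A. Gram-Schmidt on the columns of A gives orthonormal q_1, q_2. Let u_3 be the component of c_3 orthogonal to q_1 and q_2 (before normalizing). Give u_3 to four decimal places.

u_3 = (-0.1076, 0.8964, 0.3108, 0.1434)

q_1 = c_1/‖c_1‖ = (-4, 0, 0, -3)/5.0000 = (-0.8000, 0.0000, 0.0000, -0.6000).
r_{12} = q_1·c_2 = -1.4000.
u_2 = c_2 + 1.4000·q_1 = (-0.1200, 1.0000, -3.0000, 0.1600).
‖u_2‖ = 3.1686, so q_2 = (-0.0379, 0.3156, -0.9468, 0.0505).
r_{13} = q_1·c_3 = -5.0000; r_{23} = q_2·c_3 = -2.8404.
u_3 = c_3 + 5.0000·q_1 + 2.8404·q_2 = (-0.1076, 0.8964, 0.3108, 0.1434).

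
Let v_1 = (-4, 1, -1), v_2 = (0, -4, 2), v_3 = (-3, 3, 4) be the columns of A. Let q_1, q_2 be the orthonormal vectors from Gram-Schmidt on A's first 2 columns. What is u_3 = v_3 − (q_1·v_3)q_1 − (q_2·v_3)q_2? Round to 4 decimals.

v_1 = (-4, 1, -1); ‖v_1‖ = 4.2426, so q_1 = (-0.9428, 0.2357, -0.2357).
q_1·v_2 = (-0.9428)·0 + 0.2357·(-4) + (-0.2357)·2 = -1.4142.
u_2 = v_2 + 1.4142·q_1 = (-1.3333, -3.6667, 1.6667).
‖u_2‖ = 4.2426, so q_2 = (-0.3143, -0.8642, 0.3928).
q_1·v_3 = (-0.9428)·(-3) + 0.2357·3 + (-0.2357)·4 = 2.5927; q_2·v_3 = (-0.3143)·(-3) + (-0.8642)·3 + 0.3928·4 = -0.0786.
u_3 = v_3 − 2.5927·q_1 + 0.0786·q_2 = (-0.5802, 2.3210, 4.6420).

u_3 = (-0.5802, 2.3210, 4.6420)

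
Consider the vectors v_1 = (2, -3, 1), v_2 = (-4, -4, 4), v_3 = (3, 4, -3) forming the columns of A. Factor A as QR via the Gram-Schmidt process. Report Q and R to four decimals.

Q = [[0.5345, -0.7804, 0.3244], [-0.8018, -0.3468, 0.4867], [0.2673, 0.5203, 0.8111]], R = [[3.7417, 2.1381, -2.4054], [0.0000, 6.5900, -5.2894], [0.0000, 0.0000, 0.4867]]

v_1 = (2, -3, 1); ‖v_1‖ = 3.7417, so e_1 = (0.5345, -0.8018, 0.2673).
e_1·v_2 = 0.5345·(-4) + (-0.8018)·(-4) + 0.2673·4 = 2.1381.
u_2 = v_2 − 2.1381·e_1 = (-5.1429, -2.2857, 3.4286).
‖u_2‖ = 6.5900, so e_2 = (-0.7804, -0.3468, 0.5203).
e_1·v_3 = 0.5345·3 + (-0.8018)·4 + 0.2673·(-3) = -2.4054; e_2·v_3 = (-0.7804)·3 + (-0.3468)·4 + 0.5203·(-3) = -5.2894.
u_3 = v_3 + 2.4054·e_1 + 5.2894·e_2 = (0.1579, 0.2368, 0.3947).
‖u_3‖ = 0.4867, so e_3 = (0.3244, 0.4867, 0.8111).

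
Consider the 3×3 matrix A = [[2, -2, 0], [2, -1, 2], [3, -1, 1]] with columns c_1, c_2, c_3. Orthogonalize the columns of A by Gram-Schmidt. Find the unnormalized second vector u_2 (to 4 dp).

c_1 = (2, 2, 3); ‖c_1‖ = 4.1231, so e_1 = (0.4851, 0.4851, 0.7276).
e_1·c_2 = 0.4851·(-2) + 0.4851·(-1) + 0.7276·(-1) = -2.1828.
u_2 = c_2 + 2.1828·e_1 = (-0.9412, 0.0588, 0.5882).

u_2 = (-0.9412, 0.0588, 0.5882)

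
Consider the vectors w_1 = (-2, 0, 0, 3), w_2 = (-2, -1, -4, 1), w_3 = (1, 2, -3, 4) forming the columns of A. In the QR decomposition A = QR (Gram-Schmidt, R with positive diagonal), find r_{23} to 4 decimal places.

r_{23} = 1.5494

w_1 = (-2, 0, 0, 3); ‖w_1‖ = 3.6056, so e_1 = (-0.5547, 0.0000, 0.0000, 0.8321).
e_1·w_2 = (-0.5547)·(-2) + 0.0000·(-1) + 0.0000·(-4) + 0.8321·1 = 1.9415.
u_2 = w_2 − 1.9415·e_1 = (-0.9231, -1.0000, -4.0000, -0.6154).
‖u_2‖ = 4.2698, so e_2 = (-0.2162, -0.2342, -0.9368, -0.1441).
r_{23} = e_2·w_3 = 1.5494.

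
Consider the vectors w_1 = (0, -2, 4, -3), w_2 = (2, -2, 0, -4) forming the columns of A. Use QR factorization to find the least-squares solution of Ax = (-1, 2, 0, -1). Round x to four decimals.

x = (0.0182, -0.0955)

q_1 = w_1/‖w_1‖ = (0, -2, 4, -3)/5.3852 = (0.0000, -0.3714, 0.7428, -0.5571).
r_{12} = q_1·w_2 = 2.9711.
u_2 = w_2 − 2.9711·q_1 = (2.0000, -0.8966, -2.2069, -2.3448).
‖u_2‖ = 3.8952, so q_2 = (0.5135, -0.2302, -0.5666, -0.6020).
Qᵀb = (-0.1857, -0.3718).
Back-substitute: x_2 = -0.3718/3.8952 = -0.0955.
x_1 = (-0.1857 − 2.9711·(-0.0955))/5.3852 = 0.0182.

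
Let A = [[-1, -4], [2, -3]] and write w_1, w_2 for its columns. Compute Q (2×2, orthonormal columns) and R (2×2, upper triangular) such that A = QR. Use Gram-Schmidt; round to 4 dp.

Q = [[-0.4472, -0.8944], [0.8944, -0.4472]], R = [[2.2361, -0.8944], [0.0000, 4.9193]]

w_1 = (-1, 2); ‖w_1‖ = 2.2361, so e_1 = (-0.4472, 0.8944).
e_1·w_2 = (-0.4472)·(-4) + 0.8944·(-3) = -0.8944.
u_2 = w_2 + 0.8944·e_1 = (-4.4000, -2.2000).
‖u_2‖ = 4.9193, so e_2 = (-0.8944, -0.4472).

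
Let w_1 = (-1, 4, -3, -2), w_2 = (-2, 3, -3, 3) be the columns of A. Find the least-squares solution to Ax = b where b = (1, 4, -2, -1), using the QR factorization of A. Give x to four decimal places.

w_1 = (-1, 4, -3, -2); ‖w_1‖ = 5.4772, so q_1 = (-0.1826, 0.7303, -0.5477, -0.3651).
q_1·w_2 = (-0.1826)·(-2) + 0.7303·3 + (-0.5477)·(-3) + (-0.3651)·3 = 3.1038.
u_2 = w_2 − 3.1038·q_1 = (-1.4333, 0.7333, -1.3000, 4.1333).
‖u_2‖ = 4.6224, so q_2 = (-0.3101, 0.1586, -0.2812, 0.8942).
Qᵀb = (4.1992, -0.0072).
Back-substitute: x_2 = -0.0072/4.6224 = -0.0016.
x_1 = (4.1992 − 3.1038·(-0.0016))/5.4772 = 0.7676.

x = (0.7676, -0.0016)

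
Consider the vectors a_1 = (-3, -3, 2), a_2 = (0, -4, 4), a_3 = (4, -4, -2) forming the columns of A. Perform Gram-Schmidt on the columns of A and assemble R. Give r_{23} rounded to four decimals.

r_{23} = 3.1303

a_1 = (-3, -3, 2); ‖a_1‖ = 4.6904, so q_1 = (-0.6396, -0.6396, 0.4264).
q_1·a_2 = (-0.6396)·0 + (-0.6396)·(-4) + 0.4264·4 = 4.2640.
u_2 = a_2 − 4.2640·q_1 = (2.7273, -1.2727, 2.1818).
‖u_2‖ = 3.7173, so q_2 = (0.7337, -0.3424, 0.5869).
r_{23} = q_2·a_3 = 3.1303.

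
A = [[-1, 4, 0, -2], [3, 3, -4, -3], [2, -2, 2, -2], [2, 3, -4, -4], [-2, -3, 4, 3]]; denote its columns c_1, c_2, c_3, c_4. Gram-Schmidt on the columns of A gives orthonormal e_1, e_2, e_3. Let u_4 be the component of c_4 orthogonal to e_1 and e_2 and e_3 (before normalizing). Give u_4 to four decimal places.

u_4 = (-0.0454, 1.0438, -0.3631, -1.1127, 0.1127)

e_1 = c_1/‖c_1‖ = (-1, 3, 2, 2, -2)/4.6904 = (-0.2132, 0.6396, 0.4264, 0.4264, -0.4264).
r_{12} = e_1·c_2 = 2.7716.
u_2 = c_2 − 2.7716·e_1 = (4.5909, 1.2273, -3.1818, 1.8182, -1.8182).
‖u_2‖ = 6.2704, so e_2 = (0.7322, 0.1957, -0.5074, 0.2900, -0.2900).
r_{13} = e_1·c_3 = -5.1168; r_{23} = e_2·c_3 = -4.1175.
u_3 = c_3 + 5.1168·e_1 + 4.1175·e_2 = (1.9237, 0.0786, 2.0925, -0.6243, 0.6243).
‖u_3‖ = 2.9774, so e_3 = (0.6461, 0.0264, 0.7028, -0.2097, 0.2097).
r_{14} = e_1·c_4 = -5.3300; r_{24} = e_2·c_4 = -3.0663; r_{34} = e_3·c_4 = -1.3093.
u_4 = c_4 + 5.3300·e_1 + 3.0663·e_2 + 1.3093·e_3 = (-0.0454, 1.0438, -0.3631, -1.1127, 0.1127).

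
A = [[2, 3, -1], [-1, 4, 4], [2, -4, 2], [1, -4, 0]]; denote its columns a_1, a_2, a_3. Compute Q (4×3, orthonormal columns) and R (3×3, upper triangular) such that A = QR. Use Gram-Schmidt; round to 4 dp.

a_1 = (2, -1, 2, 1); ‖a_1‖ = 3.1623, so e_1 = (0.6325, -0.3162, 0.6325, 0.3162).
e_1·a_2 = 0.6325·3 + (-0.3162)·4 + 0.6325·(-4) + 0.3162·(-4) = -3.1623.
u_2 = a_2 + 3.1623·e_1 = (5.0000, 3.0000, -2.0000, -3.0000).
‖u_2‖ = 6.8557, so e_2 = (0.7293, 0.4376, -0.2917, -0.4376).
e_1·a_3 = 0.6325·(-1) + (-0.3162)·4 + 0.6325·2 + 0.3162·0 = -0.6325; e_2·a_3 = 0.7293·(-1) + 0.4376·4 + (-0.2917)·2 + (-0.4376)·0 = 0.4376.
u_3 = a_3 + 0.6325·e_1 − 0.4376·e_2 = (-0.9191, 3.6085, 2.5277, 0.3915).
‖u_3‖ = 4.5176, so e_3 = (-0.2035, 0.7988, 0.5595, 0.0867).

Q = [[0.6325, 0.7293, -0.2035], [-0.3162, 0.4376, 0.7988], [0.6325, -0.2917, 0.5595], [0.3162, -0.4376, 0.0867]], R = [[3.1623, -3.1623, -0.6325], [0.0000, 6.8557, 0.4376], [0.0000, 0.0000, 4.5176]]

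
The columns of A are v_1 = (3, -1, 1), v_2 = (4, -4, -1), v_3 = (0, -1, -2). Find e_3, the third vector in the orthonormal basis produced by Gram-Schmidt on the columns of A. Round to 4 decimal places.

e_1 = v_1/‖v_1‖ = (3, -1, 1)/3.3166 = (0.9045, -0.3015, 0.3015).
r_{12} = e_1·v_2 = 4.5227.
u_2 = v_2 − 4.5227·e_1 = (-0.0909, -2.6364, -2.3636).
‖u_2‖ = 3.5420, so e_2 = (-0.0257, -0.7443, -0.6673).
r_{13} = e_1·v_3 = -0.3015; r_{23} = e_2·v_3 = 2.0790.
u_3 = v_3 + 0.3015·e_1 − 2.0790·e_2 = (0.3261, 0.4565, -0.5217).
‖u_3‖ = 0.7661, so e_3 = (0.4256, 0.5959, -0.6810).

e_3 = (0.4256, 0.5959, -0.6810)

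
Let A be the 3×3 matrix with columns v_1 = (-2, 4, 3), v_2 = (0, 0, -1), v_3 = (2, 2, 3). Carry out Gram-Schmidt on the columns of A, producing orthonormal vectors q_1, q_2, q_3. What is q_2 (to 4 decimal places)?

v_1 = (-2, 4, 3); ‖v_1‖ = 5.3852, so q_1 = (-0.3714, 0.7428, 0.5571).
q_1·v_2 = (-0.3714)·0 + 0.7428·0 + 0.5571·(-1) = -0.5571.
u_2 = v_2 + 0.5571·q_1 = (-0.2069, 0.4138, -0.6897).
‖u_2‖ = 0.8305, so q_2 = (-0.2491, 0.4983, -0.8305).

q_2 = (-0.2491, 0.4983, -0.8305)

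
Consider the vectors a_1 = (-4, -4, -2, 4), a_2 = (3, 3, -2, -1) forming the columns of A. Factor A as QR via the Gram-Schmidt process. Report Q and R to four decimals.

e_1 = a_1/‖a_1‖ = (-4, -4, -2, 4)/7.2111 = (-0.5547, -0.5547, -0.2774, 0.5547).
r_{12} = e_1·a_2 = -3.3282.
u_2 = a_2 + 3.3282·e_1 = (1.1538, 1.1538, -2.9231, 0.8462).
‖u_2‖ = 3.4530, so e_2 = (0.3342, 0.3342, -0.8465, 0.2451).

Q = [[-0.5547, 0.3342], [-0.5547, 0.3342], [-0.2774, -0.8465], [0.5547, 0.2451]], R = [[7.2111, -3.3282], [0.0000, 3.4530]]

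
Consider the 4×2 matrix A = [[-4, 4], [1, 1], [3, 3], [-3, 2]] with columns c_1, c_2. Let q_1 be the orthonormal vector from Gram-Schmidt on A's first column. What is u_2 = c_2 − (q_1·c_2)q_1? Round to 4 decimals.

u_2 = (2.6286, 1.3429, 4.0286, 0.9714)

q_1 = c_1/‖c_1‖ = (-4, 1, 3, -3)/5.9161 = (-0.6761, 0.1690, 0.5071, -0.5071).
r_{12} = q_1·c_2 = -2.0284.
u_2 = c_2 + 2.0284·q_1 = (2.6286, 1.3429, 4.0286, 0.9714).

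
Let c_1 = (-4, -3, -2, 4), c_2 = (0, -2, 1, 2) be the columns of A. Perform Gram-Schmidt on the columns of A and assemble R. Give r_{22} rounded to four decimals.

c_1 = (-4, -3, -2, 4); ‖c_1‖ = 6.7082, so e_1 = (-0.5963, -0.4472, -0.2981, 0.5963).
e_1·c_2 = (-0.5963)·0 + (-0.4472)·(-2) + (-0.2981)·1 + 0.5963·2 = 1.7889.
u_2 = c_2 − 1.7889·e_1 = (1.0667, -1.2000, 1.5333, 0.9333).
r_{22} = ‖u_2‖ = 2.4083.

r_{22} = 2.4083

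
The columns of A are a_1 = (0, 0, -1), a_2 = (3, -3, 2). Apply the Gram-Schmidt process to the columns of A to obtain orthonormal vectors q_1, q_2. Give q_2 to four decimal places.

q_2 = (0.7071, -0.7071, 0.0000)

a_1 = (0, 0, -1); ‖a_1‖ = 1.0000, so q_1 = (0.0000, 0.0000, -1.0000).
q_1·a_2 = 0.0000·3 + 0.0000·(-3) + (-1.0000)·2 = -2.0000.
u_2 = a_2 + 2.0000·q_1 = (3.0000, -3.0000, 0.0000).
‖u_2‖ = 4.2426, so q_2 = (0.7071, -0.7071, 0.0000).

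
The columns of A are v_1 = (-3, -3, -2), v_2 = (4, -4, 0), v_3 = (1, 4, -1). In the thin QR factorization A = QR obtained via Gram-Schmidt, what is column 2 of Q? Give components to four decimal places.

v_1 = (-3, -3, -2); ‖v_1‖ = 4.6904, so q_1 = (-0.6396, -0.6396, -0.4264).
q_1·v_2 = (-0.6396)·4 + (-0.6396)·(-4) + (-0.4264)·0 = 0.0000.
u_2 = v_2 + 0.0000·q_1 = (4.0000, -4.0000, 0.0000).
‖u_2‖ = 5.6569, so q_2 = (0.7071, -0.7071, 0.0000).

q_2 = (0.7071, -0.7071, 0.0000)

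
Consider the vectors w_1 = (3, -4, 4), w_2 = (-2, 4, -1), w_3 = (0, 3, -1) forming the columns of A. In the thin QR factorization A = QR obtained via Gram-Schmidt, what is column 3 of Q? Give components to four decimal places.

e_3 = (0.8823, 0.3676, -0.2941)

e_1 = w_1/‖w_1‖ = (3, -4, 4)/6.4031 = (0.4685, -0.6247, 0.6247).
r_{12} = e_1·w_2 = -4.0605.
u_2 = w_2 + 4.0605·e_1 = (-0.0976, 1.4634, 1.5366).
‖u_2‖ = 2.1242, so e_2 = (-0.0459, 0.6889, 0.7234).
r_{13} = e_1·w_3 = -2.4988; r_{23} = e_2·w_3 = 1.3434.
u_3 = w_3 + 2.4988·e_1 − 1.3434·e_2 = (1.2324, 0.5135, -0.4108).
‖u_3‖ = 1.3969, so e_3 = (0.8823, 0.3676, -0.2941).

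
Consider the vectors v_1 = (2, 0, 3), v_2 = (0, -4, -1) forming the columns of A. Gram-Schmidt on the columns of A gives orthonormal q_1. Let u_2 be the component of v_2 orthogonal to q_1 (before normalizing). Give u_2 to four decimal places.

u_2 = (0.4615, -4.0000, -0.3077)

q_1 = v_1/‖v_1‖ = (2, 0, 3)/3.6056 = (0.5547, 0.0000, 0.8321).
r_{12} = q_1·v_2 = -0.8321.
u_2 = v_2 + 0.8321·q_1 = (0.4615, -4.0000, -0.3077).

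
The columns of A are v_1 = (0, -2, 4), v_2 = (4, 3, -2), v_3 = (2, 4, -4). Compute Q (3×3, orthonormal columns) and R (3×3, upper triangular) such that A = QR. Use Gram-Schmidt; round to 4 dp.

Q = [[0.0000, 0.9129, -0.4082], [-0.4472, 0.3651, 0.8165], [0.8944, 0.1826, 0.4082]], R = [[4.4721, -3.1305, -5.3666], [0.0000, 4.3818, 2.5560], [0.0000, 0.0000, 0.8165]]

v_1 = (0, -2, 4); ‖v_1‖ = 4.4721, so q_1 = (0.0000, -0.4472, 0.8944).
q_1·v_2 = 0.0000·4 + (-0.4472)·3 + 0.8944·(-2) = -3.1305.
u_2 = v_2 + 3.1305·q_1 = (4.0000, 1.6000, 0.8000).
‖u_2‖ = 4.3818, so q_2 = (0.9129, 0.3651, 0.1826).
q_1·v_3 = 0.0000·2 + (-0.4472)·4 + 0.8944·(-4) = -5.3666; q_2·v_3 = 0.9129·2 + 0.3651·4 + 0.1826·(-4) = 2.5560.
u_3 = v_3 + 5.3666·q_1 − 2.5560·q_2 = (-0.3333, 0.6667, 0.3333).
‖u_3‖ = 0.8165, so q_3 = (-0.4082, 0.8165, 0.4082).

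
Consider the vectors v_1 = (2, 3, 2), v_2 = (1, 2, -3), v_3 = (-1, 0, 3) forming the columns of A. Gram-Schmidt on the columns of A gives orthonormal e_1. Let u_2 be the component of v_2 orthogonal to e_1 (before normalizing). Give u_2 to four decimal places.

u_2 = (0.7647, 1.6471, -3.2353)

v_1 = (2, 3, 2); ‖v_1‖ = 4.1231, so e_1 = (0.4851, 0.7276, 0.4851).
e_1·v_2 = 0.4851·1 + 0.7276·2 + 0.4851·(-3) = 0.4851.
u_2 = v_2 − 0.4851·e_1 = (0.7647, 1.6471, -3.2353).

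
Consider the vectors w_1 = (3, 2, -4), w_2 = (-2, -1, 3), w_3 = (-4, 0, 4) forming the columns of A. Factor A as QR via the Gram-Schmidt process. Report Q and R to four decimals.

w_1 = (3, 2, -4); ‖w_1‖ = 5.3852, so e_1 = (0.5571, 0.3714, -0.7428).
e_1·w_2 = 0.5571·(-2) + 0.3714·(-1) + (-0.7428)·3 = -3.7139.
u_2 = w_2 + 3.7139·e_1 = (0.0690, 0.3793, 0.2414).
‖u_2‖ = 0.4549, so e_2 = (0.1516, 0.8339, 0.5307).
e_1·w_3 = 0.5571·(-4) + 0.3714·0 + (-0.7428)·4 = -5.1995; e_2·w_3 = 0.1516·(-4) + 0.8339·0 + 0.5307·4 = 1.5162.
u_3 = w_3 + 5.1995·e_1 − 1.5162·e_2 = (-1.3333, 0.6667, -0.6667).
‖u_3‖ = 1.6330, so e_3 = (-0.8165, 0.4082, -0.4082).

Q = [[0.5571, 0.1516, -0.8165], [0.3714, 0.8339, 0.4082], [-0.7428, 0.5307, -0.4082]], R = [[5.3852, -3.7139, -5.1995], [0.0000, 0.4549, 1.5162], [0.0000, 0.0000, 1.6330]]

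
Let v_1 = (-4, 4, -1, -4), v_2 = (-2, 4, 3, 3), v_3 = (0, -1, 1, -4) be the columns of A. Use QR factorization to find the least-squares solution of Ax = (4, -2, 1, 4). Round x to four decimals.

e_1 = v_1/‖v_1‖ = (-4, 4, -1, -4)/7.0000 = (-0.5714, 0.5714, -0.1429, -0.5714).
r_{12} = e_1·v_2 = 1.2857.
u_2 = v_2 − 1.2857·e_1 = (-1.2653, 3.2653, 3.1837, 3.7347).
‖u_2‖ = 6.0288, so e_2 = (-0.2099, 0.5416, 0.5281, 0.6195).
r_{13} = e_1·v_3 = 1.5714; r_{23} = e_2·v_3 = -2.4914.
u_3 = v_3 − 1.5714·e_1 + 2.4914·e_2 = (0.3751, -0.5486, 2.5401, -1.5587).
‖u_3‖ = 3.0534, so e_3 = (0.1228, -0.1797, 0.8319, -0.5105).
Qᵀb = (-5.8571, 1.0832, -0.3593).
Back-substitute: x_3 = -0.3593/3.0534 = -0.1177.
x_2 = (1.0832 + 2.4914·(-0.1177))/6.0288 = 0.1310.
x_1 = (-5.8571 − 1.2857·0.1310 − 1.5714·(-0.1177))/7.0000 = -0.8344.

x = (-0.8344, 0.1310, -0.1177)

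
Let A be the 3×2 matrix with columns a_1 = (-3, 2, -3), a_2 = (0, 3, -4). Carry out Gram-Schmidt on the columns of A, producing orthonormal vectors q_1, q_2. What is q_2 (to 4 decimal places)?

q_1 = a_1/‖a_1‖ = (-3, 2, -3)/4.6904 = (-0.6396, 0.4264, -0.6396).
r_{12} = q_1·a_2 = 3.8376.
u_2 = a_2 − 3.8376·q_1 = (2.4545, 1.3636, -1.5455).
‖u_2‖ = 3.2051, so q_2 = (0.7658, 0.4255, -0.4822).

q_2 = (0.7658, 0.4255, -0.4822)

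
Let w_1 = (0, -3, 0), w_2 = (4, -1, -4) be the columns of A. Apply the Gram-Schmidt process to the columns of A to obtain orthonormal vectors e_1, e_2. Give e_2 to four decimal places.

e_2 = (0.7071, 0.0000, -0.7071)

w_1 = (0, -3, 0); ‖w_1‖ = 3.0000, so e_1 = (0.0000, -1.0000, 0.0000).
e_1·w_2 = 0.0000·4 + (-1.0000)·(-1) + 0.0000·(-4) = 1.0000.
u_2 = w_2 − 1.0000·e_1 = (4.0000, 0.0000, -4.0000).
‖u_2‖ = 5.6569, so e_2 = (0.7071, 0.0000, -0.7071).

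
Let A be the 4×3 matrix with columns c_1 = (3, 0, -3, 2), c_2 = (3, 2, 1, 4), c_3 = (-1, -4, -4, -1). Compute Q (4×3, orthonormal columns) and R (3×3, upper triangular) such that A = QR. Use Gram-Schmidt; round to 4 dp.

Q = [[0.6396, 0.2375, -0.3108], [0.0000, 0.4355, -0.7445], [-0.6396, 0.6334, 0.0795], [0.4264, 0.5939, 0.5855]], R = [[4.6904, 2.9848, 1.4924], [0.0000, 4.5925, -5.1072], [0.0000, 0.0000, 2.3853]]

e_1 = c_1/‖c_1‖ = (3, 0, -3, 2)/4.6904 = (0.6396, 0.0000, -0.6396, 0.4264).
r_{12} = e_1·c_2 = 2.9848.
u_2 = c_2 − 2.9848·e_1 = (1.0909, 2.0000, 2.9091, 2.7273).
‖u_2‖ = 4.5925, so e_2 = (0.2375, 0.4355, 0.6334, 0.5939).
r_{13} = e_1·c_3 = 1.4924; r_{23} = e_2·c_3 = -5.1072.
u_3 = c_3 − 1.4924·e_1 + 5.1072·e_2 = (-0.7414, -1.7759, 0.1897, 1.3966).
‖u_3‖ = 2.3853, so e_3 = (-0.3108, -0.7445, 0.0795, 0.5855).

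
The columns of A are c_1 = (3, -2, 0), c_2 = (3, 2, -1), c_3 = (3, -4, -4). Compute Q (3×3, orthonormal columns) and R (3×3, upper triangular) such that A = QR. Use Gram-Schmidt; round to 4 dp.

c_1 = (3, -2, 0); ‖c_1‖ = 3.6056, so q_1 = (0.8321, -0.5547, 0.0000).
q_1·c_2 = 0.8321·3 + (-0.5547)·2 + 0.0000·(-1) = 1.3868.
u_2 = c_2 − 1.3868·q_1 = (1.8462, 2.7692, -1.0000).
‖u_2‖ = 3.4752, so q_2 = (0.5312, 0.7969, -0.2878).
q_1·c_3 = 0.8321·3 + (-0.5547)·(-4) + 0.0000·(-4) = 4.7150; q_2·c_3 = 0.5312·3 + 0.7969·(-4) + (-0.2878)·(-4) = -0.4427.
u_3 = c_3 − 4.7150·q_1 + 0.4427·q_2 = (-0.6879, -1.0318, -4.1274).
‖u_3‖ = 4.3097, so q_3 = (-0.1596, -0.2394, -0.9577).

Q = [[0.8321, 0.5312, -0.1596], [-0.5547, 0.7969, -0.2394], [0.0000, -0.2878, -0.9577]], R = [[3.6056, 1.3868, 4.7150], [0.0000, 3.4752, -0.4427], [0.0000, 0.0000, 4.3097]]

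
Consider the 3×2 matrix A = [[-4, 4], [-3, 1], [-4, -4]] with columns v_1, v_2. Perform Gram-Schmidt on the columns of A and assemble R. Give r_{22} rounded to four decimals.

r_{22} = 5.7254

v_1 = (-4, -3, -4); ‖v_1‖ = 6.4031, so e_1 = (-0.6247, -0.4685, -0.6247).
e_1·v_2 = (-0.6247)·4 + (-0.4685)·1 + (-0.6247)·(-4) = -0.4685.
u_2 = v_2 + 0.4685·e_1 = (3.7073, 0.7805, -4.2927).
r_{22} = ‖u_2‖ = 5.7254.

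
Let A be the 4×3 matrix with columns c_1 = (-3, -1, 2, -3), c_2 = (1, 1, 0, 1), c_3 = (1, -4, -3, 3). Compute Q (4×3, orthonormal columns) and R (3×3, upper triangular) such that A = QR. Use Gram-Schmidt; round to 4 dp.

c_1 = (-3, -1, 2, -3); ‖c_1‖ = 4.7958, so q_1 = (-0.6255, -0.2085, 0.4170, -0.6255).
q_1·c_2 = (-0.6255)·1 + (-0.2085)·1 + 0.4170·0 + (-0.6255)·1 = -1.4596.
u_2 = c_2 + 1.4596·q_1 = (0.0870, 0.6957, 0.6087, 0.0870).
‖u_2‖ = 0.9325, so q_2 = (0.0933, 0.7460, 0.6528, 0.0933).
q_1·c_3 = (-0.6255)·1 + (-0.2085)·(-4) + 0.4170·(-3) + (-0.6255)·3 = -2.9192; q_2·c_3 = 0.0933·1 + 0.7460·(-4) + 0.6528·(-3) + 0.0933·3 = -4.5693.
u_3 = c_3 + 2.9192·q_1 + 4.5693·q_2 = (-0.4000, -1.2000, 1.2000, 1.6000).
‖u_3‖ = 2.3664, so q_3 = (-0.1690, -0.5071, 0.5071, 0.6761).

Q = [[-0.6255, 0.0933, -0.1690], [-0.2085, 0.7460, -0.5071], [0.4170, 0.6528, 0.5071], [-0.6255, 0.0933, 0.6761]], R = [[4.7958, -1.4596, -2.9192], [0.0000, 0.9325, -4.5693], [0.0000, 0.0000, 2.3664]]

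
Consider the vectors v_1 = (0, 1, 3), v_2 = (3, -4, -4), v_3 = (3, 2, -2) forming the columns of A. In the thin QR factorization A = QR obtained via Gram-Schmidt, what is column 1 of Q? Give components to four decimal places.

q_1 = (0.0000, 0.3162, 0.9487)

q_1 = v_1/‖v_1‖ = (0, 1, 3)/3.1623 = (0.0000, 0.3162, 0.9487).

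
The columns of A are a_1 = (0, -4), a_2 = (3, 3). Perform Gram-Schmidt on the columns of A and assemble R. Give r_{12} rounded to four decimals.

a_1 = (0, -4); ‖a_1‖ = 4.0000, so e_1 = (0.0000, -1.0000).
r_{12} = e_1·a_2 = -3.0000.

r_{12} = -3.0000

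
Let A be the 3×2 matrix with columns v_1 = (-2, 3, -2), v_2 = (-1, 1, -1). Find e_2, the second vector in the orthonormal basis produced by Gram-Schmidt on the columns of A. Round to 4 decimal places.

e_2 = (-0.5145, -0.6860, -0.5145)

v_1 = (-2, 3, -2); ‖v_1‖ = 4.1231, so e_1 = (-0.4851, 0.7276, -0.4851).
e_1·v_2 = (-0.4851)·(-1) + 0.7276·1 + (-0.4851)·(-1) = 1.6977.
u_2 = v_2 − 1.6977·e_1 = (-0.1765, -0.2353, -0.1765).
‖u_2‖ = 0.3430, so e_2 = (-0.5145, -0.6860, -0.5145).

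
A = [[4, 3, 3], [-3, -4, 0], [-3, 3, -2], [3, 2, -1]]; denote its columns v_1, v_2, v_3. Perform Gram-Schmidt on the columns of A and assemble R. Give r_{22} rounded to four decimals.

v_1 = (4, -3, -3, 3); ‖v_1‖ = 6.5574, so q_1 = (0.6100, -0.4575, -0.4575, 0.4575).
q_1·v_2 = 0.6100·3 + (-0.4575)·(-4) + (-0.4575)·3 + 0.4575·2 = 3.2025.
u_2 = v_2 − 3.2025·q_1 = (1.0465, -2.5349, 4.4651, 0.5349).
r_{22} = ‖u_2‖ = 5.2673.

r_{22} = 5.2673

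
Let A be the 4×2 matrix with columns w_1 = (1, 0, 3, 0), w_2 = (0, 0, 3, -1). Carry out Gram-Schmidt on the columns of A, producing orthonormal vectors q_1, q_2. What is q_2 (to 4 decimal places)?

q_2 = (-0.6529, 0.0000, 0.2176, -0.7255)

w_1 = (1, 0, 3, 0); ‖w_1‖ = 3.1623, so q_1 = (0.3162, 0.0000, 0.9487, 0.0000).
q_1·w_2 = 0.3162·0 + 0.0000·0 + 0.9487·3 + 0.0000·(-1) = 2.8460.
u_2 = w_2 − 2.8460·q_1 = (-0.9000, 0.0000, 0.3000, -1.0000).
‖u_2‖ = 1.3784, so q_2 = (-0.6529, 0.0000, 0.2176, -0.7255).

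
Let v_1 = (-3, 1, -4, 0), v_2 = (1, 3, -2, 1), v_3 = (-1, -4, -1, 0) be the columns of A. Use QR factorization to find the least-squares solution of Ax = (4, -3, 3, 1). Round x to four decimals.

v_1 = (-3, 1, -4, 0); ‖v_1‖ = 5.0990, so e_1 = (-0.5883, 0.1961, -0.7845, 0.0000).
e_1·v_2 = (-0.5883)·1 + 0.1961·3 + (-0.7845)·(-2) + 0.0000·1 = 1.5689.
u_2 = v_2 − 1.5689·e_1 = (1.9231, 2.6923, -0.7692, 1.0000).
‖u_2‖ = 3.5410, so e_2 = (0.5431, 0.7603, -0.2172, 0.2824).
e_1·v_3 = (-0.5883)·(-1) + 0.1961·(-4) + (-0.7845)·(-1) + 0.0000·0 = 0.5883; e_2·v_3 = 0.5431·(-1) + 0.7603·(-4) + (-0.2172)·(-1) + 0.2824·0 = -3.3672.
u_3 = v_3 − 0.5883·e_1 + 3.3672·e_2 = (1.1748, -1.5552, -1.2699, 0.9509).
‖u_3‖ = 2.5132, so e_3 = (0.4675, -0.6188, -0.5053, 0.3784).
Qᵀb = (-5.2951, -0.4779, 2.5888).
Back-substitute: x_3 = 2.5888/2.5132 = 1.0301.
x_2 = (-0.4779 + 3.3672·1.0301)/3.5410 = 0.8446.
x_1 = (-5.2951 − 1.5689·0.8446 − 0.5883·1.0301)/5.0990 = -1.4172.

x = (-1.4172, 0.8446, 1.0301)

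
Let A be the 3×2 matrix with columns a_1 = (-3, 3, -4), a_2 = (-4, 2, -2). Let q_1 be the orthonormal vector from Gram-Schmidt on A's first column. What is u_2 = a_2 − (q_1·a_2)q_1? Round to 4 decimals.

u_2 = (-1.7059, -0.2941, 1.0588)

q_1 = a_1/‖a_1‖ = (-3, 3, -4)/5.8310 = (-0.5145, 0.5145, -0.6860).
r_{12} = q_1·a_2 = 4.4590.
u_2 = a_2 − 4.4590·q_1 = (-1.7059, -0.2941, 1.0588).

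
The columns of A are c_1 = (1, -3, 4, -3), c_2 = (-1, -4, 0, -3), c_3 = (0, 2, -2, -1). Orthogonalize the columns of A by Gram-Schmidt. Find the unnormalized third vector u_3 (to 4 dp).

u_3 = (0.4529, 1.2588, -0.5412, -1.8294)

c_1 = (1, -3, 4, -3); ‖c_1‖ = 5.9161, so q_1 = (0.1690, -0.5071, 0.6761, -0.5071).
q_1·c_2 = 0.1690·(-1) + (-0.5071)·(-4) + 0.6761·0 + (-0.5071)·(-3) = 3.3806.
u_2 = c_2 − 3.3806·q_1 = (-1.5714, -2.2857, -2.2857, -1.2857).
‖u_2‖ = 3.8173, so q_2 = (-0.4117, -0.5988, -0.5988, -0.3368).
q_1·c_3 = 0.1690·0 + (-0.5071)·2 + 0.6761·(-2) + (-0.5071)·(-1) = -1.8593; q_2·c_3 = (-0.4117)·0 + (-0.5988)·2 + (-0.5988)·(-2) + (-0.3368)·(-1) = 0.3368.
u_3 = c_3 + 1.8593·q_1 − 0.3368·q_2 = (0.4529, 1.2588, -0.5412, -1.8294).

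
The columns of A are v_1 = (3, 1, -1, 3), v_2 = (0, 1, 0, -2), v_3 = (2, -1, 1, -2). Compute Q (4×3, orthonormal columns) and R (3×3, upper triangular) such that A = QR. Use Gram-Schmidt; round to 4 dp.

Q = [[0.6708, 0.3873, 0.6312], [0.2236, 0.6455, -0.6078], [-0.2236, -0.1291, 0.3740], [0.6708, -0.6455, -0.3039]], R = [[4.4721, -1.1180, -0.4472], [0.0000, 1.9365, 1.2910], [0.0000, 0.0000, 2.8519]]

v_1 = (3, 1, -1, 3); ‖v_1‖ = 4.4721, so q_1 = (0.6708, 0.2236, -0.2236, 0.6708).
q_1·v_2 = 0.6708·0 + 0.2236·1 + (-0.2236)·0 + 0.6708·(-2) = -1.1180.
u_2 = v_2 + 1.1180·q_1 = (0.7500, 1.2500, -0.2500, -1.2500).
‖u_2‖ = 1.9365, so q_2 = (0.3873, 0.6455, -0.1291, -0.6455).
q_1·v_3 = 0.6708·2 + 0.2236·(-1) + (-0.2236)·1 + 0.6708·(-2) = -0.4472; q_2·v_3 = 0.3873·2 + 0.6455·(-1) + (-0.1291)·1 + (-0.6455)·(-2) = 1.2910.
u_3 = v_3 + 0.4472·q_1 − 1.2910·q_2 = (1.8000, -1.7333, 1.0667, -0.8667).
‖u_3‖ = 2.8519, so q_3 = (0.6312, -0.6078, 0.3740, -0.3039).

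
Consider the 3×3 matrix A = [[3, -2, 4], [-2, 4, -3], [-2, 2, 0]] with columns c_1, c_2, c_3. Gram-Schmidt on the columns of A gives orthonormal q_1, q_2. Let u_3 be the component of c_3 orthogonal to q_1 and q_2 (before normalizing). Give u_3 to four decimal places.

c_1 = (3, -2, -2); ‖c_1‖ = 4.1231, so q_1 = (0.7276, -0.4851, -0.4851).
q_1·c_2 = 0.7276·(-2) + (-0.4851)·4 + (-0.4851)·2 = -4.3656.
u_2 = c_2 + 4.3656·q_1 = (1.1765, 1.8824, -0.1176).
‖u_2‖ = 2.2229, so q_2 = (0.5293, 0.8468, -0.0529).
q_1·c_3 = 0.7276·4 + (-0.4851)·(-3) + (-0.4851)·0 = 4.3656; q_2·c_3 = 0.5293·4 + 0.8468·(-3) + (-0.0529)·0 = -0.4234.
u_3 = c_3 − 4.3656·q_1 + 0.4234·q_2 = (1.0476, -0.5238, 2.0952).

u_3 = (1.0476, -0.5238, 2.0952)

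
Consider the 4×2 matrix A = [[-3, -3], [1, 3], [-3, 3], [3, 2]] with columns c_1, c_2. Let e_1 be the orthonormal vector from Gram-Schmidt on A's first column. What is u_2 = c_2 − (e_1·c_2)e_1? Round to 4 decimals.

u_2 = (-2.0357, 2.6786, 3.9643, 1.0357)

c_1 = (-3, 1, -3, 3); ‖c_1‖ = 5.2915, so e_1 = (-0.5669, 0.1890, -0.5669, 0.5669).
e_1·c_2 = (-0.5669)·(-3) + 0.1890·3 + (-0.5669)·3 + 0.5669·2 = 1.7008.
u_2 = c_2 − 1.7008·e_1 = (-2.0357, 2.6786, 3.9643, 1.0357).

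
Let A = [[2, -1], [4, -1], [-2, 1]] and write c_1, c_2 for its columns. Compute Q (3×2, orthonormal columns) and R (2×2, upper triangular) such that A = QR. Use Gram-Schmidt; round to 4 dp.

c_1 = (2, 4, -2); ‖c_1‖ = 4.8990, so e_1 = (0.4082, 0.8165, -0.4082).
e_1·c_2 = 0.4082·(-1) + 0.8165·(-1) + (-0.4082)·1 = -1.6330.
u_2 = c_2 + 1.6330·e_1 = (-0.3333, 0.3333, 0.3333).
‖u_2‖ = 0.5774, so e_2 = (-0.5774, 0.5774, 0.5774).

Q = [[0.4082, -0.5774], [0.8165, 0.5774], [-0.4082, 0.5774]], R = [[4.8990, -1.6330], [0.0000, 0.5774]]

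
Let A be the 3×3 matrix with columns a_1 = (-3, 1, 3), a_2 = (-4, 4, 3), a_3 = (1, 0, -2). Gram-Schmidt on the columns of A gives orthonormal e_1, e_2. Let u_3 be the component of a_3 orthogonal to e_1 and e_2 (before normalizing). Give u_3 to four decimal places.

a_1 = (-3, 1, 3); ‖a_1‖ = 4.3589, so e_1 = (-0.6882, 0.2294, 0.6882).
e_1·a_2 = (-0.6882)·(-4) + 0.2294·4 + 0.6882·3 = 5.7354.
u_2 = a_2 − 5.7354·e_1 = (-0.0526, 2.6842, -0.9474).
‖u_2‖ = 2.8470, so e_2 = (-0.0185, 0.9428, -0.3328).
e_1·a_3 = (-0.6882)·1 + 0.2294·0 + 0.6882·(-2) = -2.0647; e_2·a_3 = (-0.0185)·1 + 0.9428·0 + (-0.3328)·(-2) = 0.6470.
u_3 = a_3 + 2.0647·e_1 − 0.6470·e_2 = (-0.4091, -0.1364, -0.3636).

u_3 = (-0.4091, -0.1364, -0.3636)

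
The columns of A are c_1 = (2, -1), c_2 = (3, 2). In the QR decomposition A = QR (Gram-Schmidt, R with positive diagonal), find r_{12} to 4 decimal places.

r_{12} = 1.7889

e_1 = c_1/‖c_1‖ = (2, -1)/2.2361 = (0.8944, -0.4472).
r_{12} = e_1·c_2 = 1.7889.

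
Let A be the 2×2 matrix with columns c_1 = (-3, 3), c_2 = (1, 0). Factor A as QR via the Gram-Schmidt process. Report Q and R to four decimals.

Q = [[-0.7071, 0.7071], [0.7071, 0.7071]], R = [[4.2426, -0.7071], [0.0000, 0.7071]]

e_1 = c_1/‖c_1‖ = (-3, 3)/4.2426 = (-0.7071, 0.7071).
r_{12} = e_1·c_2 = -0.7071.
u_2 = c_2 + 0.7071·e_1 = (0.5000, 0.5000).
‖u_2‖ = 0.7071, so e_2 = (0.7071, 0.7071).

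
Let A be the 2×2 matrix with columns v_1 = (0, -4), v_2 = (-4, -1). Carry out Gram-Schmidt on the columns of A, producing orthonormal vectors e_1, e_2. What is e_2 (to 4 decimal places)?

e_2 = (-1.0000, 0.0000)

v_1 = (0, -4); ‖v_1‖ = 4.0000, so e_1 = (0.0000, -1.0000).
e_1·v_2 = 0.0000·(-4) + (-1.0000)·(-1) = 1.0000.
u_2 = v_2 − 1.0000·e_1 = (-4.0000, 0.0000).
‖u_2‖ = 4.0000, so e_2 = (-1.0000, 0.0000).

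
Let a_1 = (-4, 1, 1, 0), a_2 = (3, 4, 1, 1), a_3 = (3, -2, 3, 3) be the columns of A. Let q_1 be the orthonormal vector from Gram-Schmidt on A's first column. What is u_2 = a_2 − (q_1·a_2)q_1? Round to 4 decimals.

a_1 = (-4, 1, 1, 0); ‖a_1‖ = 4.2426, so q_1 = (-0.9428, 0.2357, 0.2357, 0.0000).
q_1·a_2 = (-0.9428)·3 + 0.2357·4 + 0.2357·1 + 0.0000·1 = -1.6499.
u_2 = a_2 + 1.6499·q_1 = (1.4444, 4.3889, 1.3889, 1.0000).

u_2 = (1.4444, 4.3889, 1.3889, 1.0000)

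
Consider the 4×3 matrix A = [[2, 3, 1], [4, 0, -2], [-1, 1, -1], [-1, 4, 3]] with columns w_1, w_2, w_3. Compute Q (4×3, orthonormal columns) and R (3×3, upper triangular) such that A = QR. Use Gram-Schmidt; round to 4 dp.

w_1 = (2, 4, -1, -1); ‖w_1‖ = 4.6904, so e_1 = (0.4264, 0.8528, -0.2132, -0.2132).
e_1·w_2 = 0.4264·3 + 0.8528·0 + (-0.2132)·1 + (-0.2132)·4 = 0.2132.
u_2 = w_2 − 0.2132·e_1 = (2.9091, -0.1818, 1.0455, 4.0455).
‖u_2‖ = 5.0946, so e_2 = (0.5710, -0.0357, 0.2052, 0.7941).
e_1·w_3 = 0.4264·1 + 0.8528·(-2) + (-0.2132)·(-1) + (-0.2132)·3 = -1.7056; e_2·w_3 = 0.5710·1 + (-0.0357)·(-2) + 0.2052·(-1) + 0.7941·3 = 2.8194.
u_3 = w_3 + 1.7056·e_1 − 2.8194·e_2 = (0.1173, -0.4448, -1.9422, 0.3975).
‖u_3‖ = 2.0352, so e_3 = (0.0577, -0.2186, -0.9543, 0.1953).

Q = [[0.4264, 0.5710, 0.0577], [0.8528, -0.0357, -0.2186], [-0.2132, 0.2052, -0.9543], [-0.2132, 0.7941, 0.1953]], R = [[4.6904, 0.2132, -1.7056], [0.0000, 5.0946, 2.8194], [0.0000, 0.0000, 2.0352]]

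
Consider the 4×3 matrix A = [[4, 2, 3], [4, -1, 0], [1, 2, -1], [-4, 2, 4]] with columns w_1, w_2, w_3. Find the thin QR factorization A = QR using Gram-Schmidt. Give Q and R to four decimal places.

e_1 = w_1/‖w_1‖ = (4, 4, 1, -4)/7.0000 = (0.5714, 0.5714, 0.1429, -0.5714).
r_{12} = e_1·w_2 = -0.2857.
u_2 = w_2 + 0.2857·e_1 = (2.1633, -0.8367, 2.0408, 1.8367).
‖u_2‖ = 3.5942, so e_2 = (0.6019, -0.2328, 0.5678, 0.5110).
r_{13} = e_1·w_3 = -0.7143; r_{23} = e_2·w_3 = 3.2819.
u_3 = w_3 + 0.7143·e_1 − 3.2819·e_2 = (1.4329, 1.1722, -2.7615, 1.9147).
‖u_3‖ = 3.8365, so e_3 = (0.3735, 0.3055, -0.7198, 0.4991).

Q = [[0.5714, 0.6019, 0.3735], [0.5714, -0.2328, 0.3055], [0.1429, 0.5678, -0.7198], [-0.5714, 0.5110, 0.4991]], R = [[7.0000, -0.2857, -0.7143], [0.0000, 3.5942, 3.2819], [0.0000, 0.0000, 3.8365]]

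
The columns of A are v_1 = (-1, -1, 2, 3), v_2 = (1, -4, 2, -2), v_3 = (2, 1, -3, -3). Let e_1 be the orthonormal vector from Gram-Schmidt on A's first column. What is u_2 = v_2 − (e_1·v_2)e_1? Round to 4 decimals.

e_1 = v_1/‖v_1‖ = (-1, -1, 2, 3)/3.8730 = (-0.2582, -0.2582, 0.5164, 0.7746).
r_{12} = e_1·v_2 = 0.2582.
u_2 = v_2 − 0.2582·e_1 = (1.0667, -3.9333, 1.8667, -2.2000).

u_2 = (1.0667, -3.9333, 1.8667, -2.2000)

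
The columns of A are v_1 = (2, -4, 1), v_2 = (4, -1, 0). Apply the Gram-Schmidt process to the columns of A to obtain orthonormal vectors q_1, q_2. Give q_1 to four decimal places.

q_1 = (0.4364, -0.8729, 0.2182)

q_1 = v_1/‖v_1‖ = (2, -4, 1)/4.5826 = (0.4364, -0.8729, 0.2182).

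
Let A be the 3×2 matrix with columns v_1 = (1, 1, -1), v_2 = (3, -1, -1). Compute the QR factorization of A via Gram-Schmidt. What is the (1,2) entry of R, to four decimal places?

r_{12} = 1.7321

v_1 = (1, 1, -1); ‖v_1‖ = 1.7321, so q_1 = (0.5774, 0.5774, -0.5774).
r_{12} = q_1·v_2 = 1.7321.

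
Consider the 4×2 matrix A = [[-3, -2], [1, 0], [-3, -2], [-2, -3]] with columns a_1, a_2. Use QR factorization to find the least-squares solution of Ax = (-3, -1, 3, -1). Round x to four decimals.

x = (-0.5522, 0.7612)

a_1 = (-3, 1, -3, -2); ‖a_1‖ = 4.7958, so q_1 = (-0.6255, 0.2085, -0.6255, -0.4170).
q_1·a_2 = (-0.6255)·(-2) + 0.2085·0 + (-0.6255)·(-2) + (-0.4170)·(-3) = 3.7533.
u_2 = a_2 − 3.7533·q_1 = (0.3478, -0.7826, 0.3478, -1.4348).
‖u_2‖ = 1.7068, so q_2 = (0.2038, -0.4585, 0.2038, -0.8406).
Qᵀb = (0.2085, 1.2992).
Back-substitute: x_2 = 1.2992/1.7068 = 0.7612.
x_1 = (0.2085 − 3.7533·0.7612)/4.7958 = -0.5522.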